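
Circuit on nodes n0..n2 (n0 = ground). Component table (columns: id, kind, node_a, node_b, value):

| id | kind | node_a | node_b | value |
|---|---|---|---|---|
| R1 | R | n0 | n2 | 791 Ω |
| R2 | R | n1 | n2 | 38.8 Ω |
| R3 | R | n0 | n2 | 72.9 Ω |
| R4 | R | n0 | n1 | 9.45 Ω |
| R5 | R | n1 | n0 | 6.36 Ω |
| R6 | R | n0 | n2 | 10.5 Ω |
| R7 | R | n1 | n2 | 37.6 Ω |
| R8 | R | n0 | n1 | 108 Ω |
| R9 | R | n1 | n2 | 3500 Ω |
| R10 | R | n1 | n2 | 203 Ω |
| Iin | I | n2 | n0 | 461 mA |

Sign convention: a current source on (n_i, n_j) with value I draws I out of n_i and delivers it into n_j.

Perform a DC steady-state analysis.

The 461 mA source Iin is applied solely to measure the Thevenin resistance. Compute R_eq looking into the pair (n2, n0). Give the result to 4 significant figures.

MNA unknowns: 2 node voltages V₁..V_2
R1: Y=0.001264 on G[0,2]
R2: Y=0.02577 on G[1,2]
R3: Y=0.01372 on G[0,2]
R4: Y=0.1058 on G[0,1]
R5: Y=0.1572 on G[1,0]
R6: Y=0.09524 on G[0,2]
R7: Y=0.02660 on G[1,2]
R8: Y=0.009259 on G[0,1]
R9: Y=0.0002857 on G[1,2]
R10: Y=0.004926 on G[1,2]
Iin: z[2]−=0.461, z[0]+=0.461
solve → V1=-0.5101, V2=-2.922

R_eq = 6.339 Ω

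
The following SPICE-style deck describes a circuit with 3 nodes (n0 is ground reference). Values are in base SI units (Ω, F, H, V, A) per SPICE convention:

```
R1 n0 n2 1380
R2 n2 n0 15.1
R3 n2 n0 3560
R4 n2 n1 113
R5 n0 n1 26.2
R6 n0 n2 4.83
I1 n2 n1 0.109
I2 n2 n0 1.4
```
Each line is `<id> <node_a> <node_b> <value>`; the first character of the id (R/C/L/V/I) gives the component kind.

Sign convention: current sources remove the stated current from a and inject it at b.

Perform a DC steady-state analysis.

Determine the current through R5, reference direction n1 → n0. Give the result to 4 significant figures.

0.05049 A

Apply KCL at each of the 2 non-ground nodes and solve the resulting linear system.
Node n1: branches {R4, R5, I1} → V_1 = 1.323
Node n2: branches {R1, R2, R3, R4, R6, I1, I2} → V_2 = -5.289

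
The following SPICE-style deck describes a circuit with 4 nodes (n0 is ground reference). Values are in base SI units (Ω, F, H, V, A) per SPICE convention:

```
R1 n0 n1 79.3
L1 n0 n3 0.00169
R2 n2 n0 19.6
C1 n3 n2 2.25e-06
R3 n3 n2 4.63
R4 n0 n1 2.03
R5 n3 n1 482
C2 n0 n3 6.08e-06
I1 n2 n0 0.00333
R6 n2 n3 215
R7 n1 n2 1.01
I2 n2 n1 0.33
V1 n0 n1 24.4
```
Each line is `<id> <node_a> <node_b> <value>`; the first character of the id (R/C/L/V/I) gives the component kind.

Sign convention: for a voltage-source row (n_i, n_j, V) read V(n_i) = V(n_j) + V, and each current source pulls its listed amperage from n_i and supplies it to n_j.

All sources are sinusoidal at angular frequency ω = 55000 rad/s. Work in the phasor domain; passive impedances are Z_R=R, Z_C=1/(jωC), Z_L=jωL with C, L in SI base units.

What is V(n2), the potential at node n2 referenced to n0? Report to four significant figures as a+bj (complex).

-21.31+2.546j V

Element admittances at ω=55000 rad/s:
  Y(R1) = 0.01261+0.000j S between n0,n1
  Y(L1) = 0.000-0.01076j S between n0,n3
  Y(R2) = 0.05102+0.000j S between n2,n0
  Y(C1) = 0.000+0.1237j S between n3,n2
  Y(R3) = 0.2160+0.000j S between n3,n2
  Y(R4) = 0.4926+0.000j S between n0,n1
  Y(R5) = 0.002075+0.000j S between n3,n1
  Y(C2) = 0.000+0.3344j S between n0,n3
  I1: injects 0.00333 A into n0 (from n2)
  Y(R6) = 0.004651+0.000j S between n2,n3
  Y(R7) = 0.9901+0.000j S between n1,n2
  I2: injects 0.33 A into n1 (from n2)
  V1: constraint V(n0)−V(n1) = 24.4
Assemble and solve the 4×4 MNA system:
  V(n1)=-24.40+0.000j  V(n2)=-21.31+2.546j  V(n3)=-8.236+7.227j
  i(V1)=-15.75-2.536j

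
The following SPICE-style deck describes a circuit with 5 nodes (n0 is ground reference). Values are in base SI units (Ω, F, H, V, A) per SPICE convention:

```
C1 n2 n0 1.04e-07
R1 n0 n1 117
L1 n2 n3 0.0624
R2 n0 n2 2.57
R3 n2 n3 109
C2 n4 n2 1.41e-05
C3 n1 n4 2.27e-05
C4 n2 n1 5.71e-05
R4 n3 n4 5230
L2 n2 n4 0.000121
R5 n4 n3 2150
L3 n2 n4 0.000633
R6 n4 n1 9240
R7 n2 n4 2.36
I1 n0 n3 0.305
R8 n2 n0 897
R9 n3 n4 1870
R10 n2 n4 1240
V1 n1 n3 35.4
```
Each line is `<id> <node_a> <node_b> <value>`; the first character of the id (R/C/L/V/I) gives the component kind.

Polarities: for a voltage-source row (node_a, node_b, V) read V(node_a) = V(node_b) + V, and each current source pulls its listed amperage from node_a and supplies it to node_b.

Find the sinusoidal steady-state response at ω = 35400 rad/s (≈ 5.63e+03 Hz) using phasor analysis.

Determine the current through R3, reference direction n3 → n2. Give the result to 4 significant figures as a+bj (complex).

-0.3246-0.002540j A

Element admittances at ω=35400 rad/s:
  Y(C1) = 0.000+0.003682j S between n2,n0
  Y(R1) = 0.008547+0.000j S between n0,n1
  Y(L1) = 0.000-0.0004527j S between n2,n3
  Y(R2) = 0.3891+0.000j S between n0,n2
  Y(R3) = 0.009174+0.000j S between n2,n3
  Y(C2) = 0.000+0.4991j S between n4,n2
  Y(C3) = 0.000+0.8036j S between n1,n4
  Y(C4) = 0.000+2.021j S between n2,n1
  Y(R4) = 0.0001912+0.000j S between n3,n4
  Y(L2) = 0.000-0.2335j S between n2,n4
  Y(R5) = 0.0004651+0.000j S between n4,n3
  Y(L3) = 0.000-0.04463j S between n2,n4
  Y(R6) = 0.0001082+0.000j S between n4,n1
  Y(R7) = 0.4237+0.000j S between n2,n4
  I1: injects 0.305 A into n3 (from n0)
  Y(R8) = 0.001115+0.000j S between n2,n0
  Y(R9) = 0.0005348+0.000j S between n3,n4
  Y(R10) = 0.0008065+0.000j S between n2,n4
  V1: constraint V(n1)−V(n3) = 35.4
Assemble and solve the 5×5 MNA system:
  V(n1)=0.7815-0.2780j  V(n2)=0.7645-0.001123j  V(n3)=-34.62-0.2780j  V(n4)=0.8380-0.1466j
  i(V1)=-0.6720+0.01332j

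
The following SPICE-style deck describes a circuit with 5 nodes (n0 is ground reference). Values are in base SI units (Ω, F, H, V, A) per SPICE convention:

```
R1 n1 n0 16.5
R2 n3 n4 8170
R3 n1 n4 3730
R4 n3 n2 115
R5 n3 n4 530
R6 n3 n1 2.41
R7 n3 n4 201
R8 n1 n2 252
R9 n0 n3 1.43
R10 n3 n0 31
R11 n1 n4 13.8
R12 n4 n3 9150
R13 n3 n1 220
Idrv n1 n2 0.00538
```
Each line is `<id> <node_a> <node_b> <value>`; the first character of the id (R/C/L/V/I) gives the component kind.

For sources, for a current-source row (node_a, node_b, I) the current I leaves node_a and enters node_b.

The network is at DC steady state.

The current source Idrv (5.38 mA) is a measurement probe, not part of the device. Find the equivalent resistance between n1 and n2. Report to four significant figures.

R_eq = 79.94 Ω

Apply KCL at each of the 4 non-ground nodes and solve the resulting linear system.
Node n1: branches {R1, R3, R6, R8, R11, R13, Idrv} → V_1 = -0.007039
Node n2: branches {R4, R8, Idrv} → V_2 = 0.4230
Node n3: branches {R2, R4, R5, R6, R7, R9, R10, R12, R13} → V_3 = 0.0005832
Node n4: branches {R2, R3, R5, R7, R11, R12} → V_4 = -0.006362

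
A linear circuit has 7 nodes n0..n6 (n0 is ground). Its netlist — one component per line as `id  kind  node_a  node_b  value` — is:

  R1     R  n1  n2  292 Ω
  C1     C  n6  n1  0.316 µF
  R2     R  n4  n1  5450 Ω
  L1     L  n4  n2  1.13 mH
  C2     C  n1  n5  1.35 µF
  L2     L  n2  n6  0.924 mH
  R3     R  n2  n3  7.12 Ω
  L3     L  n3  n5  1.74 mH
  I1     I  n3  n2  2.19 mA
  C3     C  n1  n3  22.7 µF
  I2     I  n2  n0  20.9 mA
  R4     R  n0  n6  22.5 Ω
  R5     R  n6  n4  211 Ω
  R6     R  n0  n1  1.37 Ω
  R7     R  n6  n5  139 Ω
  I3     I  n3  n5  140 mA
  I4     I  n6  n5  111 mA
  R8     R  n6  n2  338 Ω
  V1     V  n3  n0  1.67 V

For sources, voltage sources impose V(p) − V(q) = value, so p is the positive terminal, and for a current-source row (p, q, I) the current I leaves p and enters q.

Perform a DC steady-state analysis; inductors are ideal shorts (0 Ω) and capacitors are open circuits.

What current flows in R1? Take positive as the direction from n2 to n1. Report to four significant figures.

MNA unknowns: 6 node voltages V₁..V_6 plus 4 source currents (L1, L2, L3, V1)
R1: Y=0.003425 on G[1,2]
C1: Y=0.000 on G[6,1]
R2: Y=0.0001835 on G[4,1]
L1: row V4−V2=0, i_L1 at 4,2
C2: Y=0.000 on G[1,5]
L2: row V2−V6=0, i_L2 at 2,6
R3: Y=0.1404 on G[2,3]
L3: row V3−V5=0, i_L3 at 3,5
I1: z[3]−=0.00219, z[2]+=0.00219
C3: Y=0.000 on G[1,3]
I2: z[2]−=0.0209, z[0]+=0.0209
R4: Y=0.04444 on G[0,6]
R5: Y=0.004739 on G[6,4]
R6: Y=0.7299 on G[0,1]
R7: Y=0.007194 on G[6,5]
I3: z[3]−=0.14, z[5]+=0.14
I4: z[6]−=0.111, z[5]+=0.111
R8: Y=0.002959 on G[6,2]
V1: row V3−V0=1.67, i_V1 at 3,0
solve → V1=0.002937, V2=0.5972, V3=1.670, V4=0.5972, V5=1.670, V6=0.5972
aux → i_L1=-0.0001090, i_L2=0.1298, i_L3=-0.2433, i_V1=-0.04959

0.002035 A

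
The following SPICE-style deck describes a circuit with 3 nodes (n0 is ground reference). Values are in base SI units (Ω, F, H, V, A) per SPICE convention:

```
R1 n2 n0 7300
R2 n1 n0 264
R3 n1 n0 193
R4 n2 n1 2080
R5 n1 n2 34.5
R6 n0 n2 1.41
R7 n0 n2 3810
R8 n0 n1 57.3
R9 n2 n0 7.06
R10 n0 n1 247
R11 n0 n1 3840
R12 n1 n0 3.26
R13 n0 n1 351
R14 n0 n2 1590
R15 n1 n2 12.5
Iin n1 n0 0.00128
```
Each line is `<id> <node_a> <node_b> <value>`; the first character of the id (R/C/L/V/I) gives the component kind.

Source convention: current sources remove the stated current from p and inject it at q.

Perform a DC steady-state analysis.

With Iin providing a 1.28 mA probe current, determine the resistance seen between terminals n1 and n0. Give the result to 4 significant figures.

Apply KCL at each of the 2 non-ground nodes and solve the resulting linear system.
Node n1: branches {R2, R3, R4, R5, R8, R10, R11, R12, R13, R15, Iin} → V_1 = -0.002927
Node n2: branches {R1, R4, R5, R6, R7, R9, R14, R15} → V_2 = -0.0003333

R_eq = 2.287 Ω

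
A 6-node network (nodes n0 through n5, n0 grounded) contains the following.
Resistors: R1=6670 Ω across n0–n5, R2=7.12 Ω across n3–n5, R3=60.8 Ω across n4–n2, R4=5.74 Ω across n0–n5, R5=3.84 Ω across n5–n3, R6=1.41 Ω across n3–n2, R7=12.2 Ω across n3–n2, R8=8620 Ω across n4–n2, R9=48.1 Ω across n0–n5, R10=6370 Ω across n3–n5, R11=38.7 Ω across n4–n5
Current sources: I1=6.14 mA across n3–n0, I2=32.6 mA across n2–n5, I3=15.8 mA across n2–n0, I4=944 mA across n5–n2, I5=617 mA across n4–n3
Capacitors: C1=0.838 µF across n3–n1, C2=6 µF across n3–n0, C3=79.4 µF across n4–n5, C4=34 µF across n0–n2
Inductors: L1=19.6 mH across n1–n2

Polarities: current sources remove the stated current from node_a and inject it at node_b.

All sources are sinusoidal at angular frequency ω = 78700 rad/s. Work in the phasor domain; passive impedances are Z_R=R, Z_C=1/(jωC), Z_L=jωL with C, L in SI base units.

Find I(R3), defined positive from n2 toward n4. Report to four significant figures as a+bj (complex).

MNA unknowns: 5 node voltages V₁..V_5
R1: Y=0.0001499+0.000j on G[0,5]
R2: Y=0.1404+0.000j on G[3,5]
I1: z[3]−=0.00614, z[0]+=0.00614
C1: Y=0.000+0.06595j on G[3,1]
R3: Y=0.01645+0.000j on G[4,2]
I2: z[2]−=0.0326, z[5]+=0.0326
R4: Y=0.1742+0.000j on G[0,5]
C2: Y=0.000+0.4722j on G[3,0]
R5: Y=0.2604+0.000j on G[5,3]
R6: Y=0.7092+0.000j on G[3,2]
R7: Y=0.08197+0.000j on G[3,2]
C3: Y=0.000+6.249j on G[4,5]
I3: z[2]−=0.0158, z[0]+=0.0158
L1: Y=0.000-0.0006483j on G[1,2]
C4: Y=0.000+2.676j on G[0,2]
R8: Y=0.0001160+0.000j on G[4,2]
R9: Y=0.02079+0.000j on G[0,5]
I4: z[5]−=0.944, z[2]+=0.944
R10: Y=0.0001570+0.000j on G[3,5]
R11: Y=0.02584+0.000j on G[4,5]
I5: z[4]−=0.617, z[3]+=0.617
solve → V1=-0.3618+0.01577j, V2=0.06302-0.1931j, V3=-0.3577+0.01372j, V4=-2.728+0.09263j, V5=-2.727+0.001292j

0.04590-0.004699j A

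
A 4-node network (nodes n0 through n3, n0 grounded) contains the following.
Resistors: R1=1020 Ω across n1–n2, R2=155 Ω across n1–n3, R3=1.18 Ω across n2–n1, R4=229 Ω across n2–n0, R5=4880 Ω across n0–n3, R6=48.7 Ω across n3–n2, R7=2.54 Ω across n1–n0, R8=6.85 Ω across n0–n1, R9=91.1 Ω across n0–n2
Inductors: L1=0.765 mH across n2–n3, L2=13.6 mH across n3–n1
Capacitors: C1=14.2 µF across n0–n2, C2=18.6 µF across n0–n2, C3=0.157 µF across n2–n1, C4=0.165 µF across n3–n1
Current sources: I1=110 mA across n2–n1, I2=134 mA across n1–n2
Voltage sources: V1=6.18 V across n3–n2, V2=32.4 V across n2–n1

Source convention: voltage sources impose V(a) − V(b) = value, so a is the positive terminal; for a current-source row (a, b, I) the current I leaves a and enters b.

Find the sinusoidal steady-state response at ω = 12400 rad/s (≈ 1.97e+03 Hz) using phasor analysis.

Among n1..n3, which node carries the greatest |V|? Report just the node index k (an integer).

MNA unknowns: 3 node voltages V₁..V_3 plus 2 source currents (V1, V2)
R1: Y=0.0009804+0.000j on G[1,2]
R2: Y=0.006452+0.000j on G[1,3]
L1: Y=0.000-0.1054j on G[2,3]
R3: Y=0.8475+0.000j on G[2,1]
C1: Y=0.000+0.1761j on G[0,2]
C2: Y=0.000+0.2306j on G[0,2]
I1: z[2]−=0.11, z[1]+=0.11
C3: Y=0.000+0.001947j on G[2,1]
R4: Y=0.004367+0.000j on G[2,0]
C4: Y=0.000+0.002046j on G[3,1]
R5: Y=0.0002049+0.000j on G[0,3]
R6: Y=0.02053+0.000j on G[3,2]
I2: z[1]−=0.134, z[2]+=0.134
R7: Y=0.3937+0.000j on G[1,0]
R8: Y=0.1460+0.000j on G[0,1]
R9: Y=0.01098+0.000j on G[0,2]
L2: Y=0.000-0.005930j on G[3,1]
V1: row V3−V2=6.18, i_V1 at 3,2
V2: row V2−V1=32.4, i_V2 at 2,1
solve → V1=-11.91-15.01j, V2=20.49-15.01j, V3=26.67-15.01j
aux → i_V1=-0.3813+0.8044j, i_V2=-34.14-8.015j

3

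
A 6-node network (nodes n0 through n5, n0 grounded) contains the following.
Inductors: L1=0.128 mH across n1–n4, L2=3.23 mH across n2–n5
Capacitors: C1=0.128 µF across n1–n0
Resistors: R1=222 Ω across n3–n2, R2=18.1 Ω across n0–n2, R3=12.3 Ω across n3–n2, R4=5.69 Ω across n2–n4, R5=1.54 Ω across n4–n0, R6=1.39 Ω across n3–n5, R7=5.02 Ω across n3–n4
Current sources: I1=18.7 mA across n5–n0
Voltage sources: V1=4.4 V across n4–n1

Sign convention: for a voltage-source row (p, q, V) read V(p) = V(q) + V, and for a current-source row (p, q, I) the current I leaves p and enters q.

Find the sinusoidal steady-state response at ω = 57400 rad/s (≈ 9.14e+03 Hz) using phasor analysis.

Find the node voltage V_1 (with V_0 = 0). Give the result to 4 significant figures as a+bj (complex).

-4.425+0.04675j V

Apply KCL at each of the 5 non-ground nodes and solve the resulting linear system.
Node n1: branches {L1, C1, V1} → V_1 = -4.425+0.04675j
Node n2: branches {R1, R2, R3, R4, L2} → V_2 = -0.03949+0.03893j
Node n3: branches {R1, R3, R6, R7} → V_3 = -0.09497+0.04286j
Node n4: branches {L1, R4, R5, R7, V1} → V_4 = -0.02491+0.04675j
Node n5: branches {I1, L2, R6} → V_5 = -0.1210+0.04225j
Source currents: i(V1)=-0.0003435+0.5664j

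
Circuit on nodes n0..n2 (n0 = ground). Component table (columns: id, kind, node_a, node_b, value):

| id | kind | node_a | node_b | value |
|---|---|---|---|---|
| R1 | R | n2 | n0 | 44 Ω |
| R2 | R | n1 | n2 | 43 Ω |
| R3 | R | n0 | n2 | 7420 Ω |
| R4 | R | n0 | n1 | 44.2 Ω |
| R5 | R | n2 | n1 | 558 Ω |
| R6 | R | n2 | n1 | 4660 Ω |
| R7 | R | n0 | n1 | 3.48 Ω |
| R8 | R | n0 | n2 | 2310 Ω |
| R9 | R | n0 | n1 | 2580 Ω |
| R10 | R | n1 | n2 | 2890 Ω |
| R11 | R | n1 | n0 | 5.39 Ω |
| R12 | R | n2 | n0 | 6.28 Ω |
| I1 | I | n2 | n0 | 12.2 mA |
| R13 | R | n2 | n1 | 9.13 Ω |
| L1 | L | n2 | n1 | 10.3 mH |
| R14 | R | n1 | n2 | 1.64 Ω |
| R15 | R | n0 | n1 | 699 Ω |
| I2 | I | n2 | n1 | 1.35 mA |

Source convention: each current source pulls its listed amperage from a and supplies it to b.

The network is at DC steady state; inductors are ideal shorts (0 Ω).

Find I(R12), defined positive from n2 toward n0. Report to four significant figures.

-0.002857 A

Apply KCL at each of the 2 non-ground nodes and solve the resulting linear system.
Node n1: branches {R2, R4, R5, R6, R7, R9, R10, R11, R13, L1, R14, R15, I2} → V_1 = -0.01794
Node n2: branches {R1, R2, R3, R5, R6, R8, R10, R12, I1, R13, L1, R14, I2} → V_2 = -0.01794
Source currents: i(L1)=-0.01027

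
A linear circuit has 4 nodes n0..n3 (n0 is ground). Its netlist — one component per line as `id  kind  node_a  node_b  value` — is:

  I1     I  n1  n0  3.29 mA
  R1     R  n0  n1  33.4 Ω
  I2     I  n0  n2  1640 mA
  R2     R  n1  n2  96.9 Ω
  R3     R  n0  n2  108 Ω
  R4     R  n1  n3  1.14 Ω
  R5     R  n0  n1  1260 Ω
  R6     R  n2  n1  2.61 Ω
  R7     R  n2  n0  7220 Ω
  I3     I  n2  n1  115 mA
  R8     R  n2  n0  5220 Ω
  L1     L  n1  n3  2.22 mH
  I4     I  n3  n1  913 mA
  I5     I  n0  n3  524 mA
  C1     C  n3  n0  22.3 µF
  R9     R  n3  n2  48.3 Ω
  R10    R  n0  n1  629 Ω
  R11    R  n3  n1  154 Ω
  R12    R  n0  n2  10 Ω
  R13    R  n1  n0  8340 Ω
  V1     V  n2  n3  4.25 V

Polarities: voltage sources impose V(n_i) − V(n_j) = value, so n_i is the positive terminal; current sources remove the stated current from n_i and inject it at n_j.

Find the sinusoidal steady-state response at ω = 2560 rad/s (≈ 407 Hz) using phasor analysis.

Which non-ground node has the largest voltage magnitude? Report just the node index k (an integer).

2

Element admittances at ω=2560 rad/s:
  I1: injects 0.00329 A into n0 (from n1)
  Y(R1) = 0.02994+0.000j S between n0,n1
  I2: injects 1.64 A into n2 (from n0)
  Y(R2) = 0.01032+0.000j S between n1,n2
  Y(R3) = 0.009259+0.000j S between n0,n2
  Y(R4) = 0.8772+0.000j S between n1,n3
  Y(R5) = 0.0007937+0.000j S between n0,n1
  Y(R6) = 0.3831+0.000j S between n2,n1
  Y(R7) = 0.0001385+0.000j S between n2,n0
  I3: injects 0.115 A into n1 (from n2)
  Y(R8) = 0.0001916+0.000j S between n2,n0
  Y(L1) = 0.000-0.1760j S between n1,n3
  I4: injects 0.913 A into n1 (from n3)
  I5: injects 0.524 A into n3 (from n0)
  Y(C1) = 0.000+0.05709j S between n3,n0
  Y(R9) = 0.02070+0.000j S between n3,n2
  Y(R10) = 0.001590+0.000j S between n0,n1
  Y(R11) = 0.006494+0.000j S between n3,n1
  Y(R12) = 0.1000+0.000j S between n0,n2
  Y(R13) = 0.0001199+0.000j S between n1,n0
  V1: constraint V(n2)−V(n3) = 4.25
Assemble and solve the 4×4 MNA system:
  V(n1)=11.67-3.718j  V(n2)=14.15-4.056j  V(n3)=9.899-4.056j
  i(V1)=-1.090+0.5775j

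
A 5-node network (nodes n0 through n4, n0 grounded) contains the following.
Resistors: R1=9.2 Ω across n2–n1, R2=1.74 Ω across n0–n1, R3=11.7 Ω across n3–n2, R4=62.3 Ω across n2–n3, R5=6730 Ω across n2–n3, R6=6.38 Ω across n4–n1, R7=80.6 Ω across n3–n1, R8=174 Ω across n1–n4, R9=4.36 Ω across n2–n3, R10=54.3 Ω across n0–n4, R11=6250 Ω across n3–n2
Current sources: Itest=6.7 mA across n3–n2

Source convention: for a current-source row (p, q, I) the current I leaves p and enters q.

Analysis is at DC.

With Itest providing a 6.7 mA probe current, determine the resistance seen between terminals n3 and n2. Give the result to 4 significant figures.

R_eq = 2.921 Ω

MNA unknowns: 4 node voltages V₁..V_4
R1: Y=0.1087 on G[2,1]
R2: Y=0.5747 on G[0,1]
R3: Y=0.08547 on G[3,2]
R4: Y=0.01605 on G[2,3]
R5: Y=0.0001486 on G[2,3]
R6: Y=0.1567 on G[4,1]
R7: Y=0.01241 on G[3,1]
R8: Y=0.005747 on G[1,4]
R9: Y=0.2294 on G[2,3]
R10: Y=0.01842 on G[0,4]
R11: Y=0.0001600 on G[3,2]
Itest: z[3]−=0.0067, z[2]+=0.0067
solve → V1=0.000, V2=0.002005, V3=-0.01757, V4=0.000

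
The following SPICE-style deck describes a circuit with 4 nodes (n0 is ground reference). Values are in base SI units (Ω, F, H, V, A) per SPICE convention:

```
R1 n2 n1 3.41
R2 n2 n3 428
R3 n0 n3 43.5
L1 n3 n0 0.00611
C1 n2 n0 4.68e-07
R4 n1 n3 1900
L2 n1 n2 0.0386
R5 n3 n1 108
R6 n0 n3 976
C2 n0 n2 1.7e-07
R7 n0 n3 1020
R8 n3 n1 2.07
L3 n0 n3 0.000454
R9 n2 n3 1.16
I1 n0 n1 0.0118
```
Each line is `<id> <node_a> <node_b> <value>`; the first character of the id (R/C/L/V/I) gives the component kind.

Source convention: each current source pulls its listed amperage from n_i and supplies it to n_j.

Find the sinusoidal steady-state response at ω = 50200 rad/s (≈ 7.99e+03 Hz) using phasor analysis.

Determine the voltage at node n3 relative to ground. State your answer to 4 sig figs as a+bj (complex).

Element admittances at ω=50200 rad/s:
  Y(R1) = 0.2933+0.000j S between n2,n1
  Y(R2) = 0.002336+0.000j S between n2,n3
  Y(R3) = 0.02299+0.000j S between n0,n3
  Y(L1) = 0.000-0.003260j S between n3,n0
  Y(C1) = 0.000+0.02349j S between n2,n0
  Y(R4) = 0.0005263+0.000j S between n1,n3
  Y(L2) = 0.000-0.0005161j S between n1,n2
  Y(R5) = 0.009259+0.000j S between n3,n1
  Y(R6) = 0.001025+0.000j S between n0,n3
  Y(C2) = 0.000+0.008534j S between n0,n2
  Y(R7) = 0.0009804+0.000j S between n0,n3
  Y(R8) = 0.4831+0.000j S between n3,n1
  Y(L3) = 0.000-0.04388j S between n0,n3
  Y(R9) = 0.8621+0.000j S between n2,n3
  I1: injects 0.0118 A into n1 (from n0)
Assemble and solve the 3×3 MNA system:
  V(n1)=0.3599+0.1898j  V(n2)=0.3510+0.1830j  V(n3)=0.3412+0.1938j

0.3412+0.1938j V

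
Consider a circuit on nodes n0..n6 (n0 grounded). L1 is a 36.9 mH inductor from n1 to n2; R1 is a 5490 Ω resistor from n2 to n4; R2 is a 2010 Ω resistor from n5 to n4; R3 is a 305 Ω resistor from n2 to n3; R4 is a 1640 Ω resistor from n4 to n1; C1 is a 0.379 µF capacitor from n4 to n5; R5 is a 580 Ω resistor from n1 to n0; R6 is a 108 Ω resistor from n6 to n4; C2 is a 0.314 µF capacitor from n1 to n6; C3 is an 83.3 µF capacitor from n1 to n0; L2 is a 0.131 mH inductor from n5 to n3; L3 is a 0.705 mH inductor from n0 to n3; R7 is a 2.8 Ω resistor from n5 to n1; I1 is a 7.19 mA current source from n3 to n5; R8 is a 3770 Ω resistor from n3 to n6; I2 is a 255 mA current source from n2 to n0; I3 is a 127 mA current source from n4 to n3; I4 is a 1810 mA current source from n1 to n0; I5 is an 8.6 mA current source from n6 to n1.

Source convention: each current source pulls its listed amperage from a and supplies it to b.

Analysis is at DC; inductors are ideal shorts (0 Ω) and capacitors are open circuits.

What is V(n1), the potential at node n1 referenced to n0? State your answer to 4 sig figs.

-5.863 V

MNA unknowns: 6 node voltages V₁..V_6 plus 3 source currents (L1, L2, L3)
L1: row V1−V2=0, i_L1 at 1,2
R1: Y=0.0001821 on G[2,4]
R2: Y=0.0004975 on G[5,4]
R3: Y=0.003279 on G[2,3]
R4: Y=0.0006098 on G[4,1]
C1: Y=0.000 on G[4,5]
R5: Y=0.001724 on G[1,0]
R6: Y=0.009259 on G[6,4]
C2: Y=0.000 on G[1,6]
C3: Y=0.000 on G[1,0]
L2: row V5−V3=0, i_L2 at 5,3
L3: row V0−V3=0, i_L3 at 0,3
R7: Y=0.3571 on G[5,1]
I1: z[3]−=0.00719, z[5]+=0.00719
R8: Y=0.0002653 on G[3,6]
I2: z[2]−=0.255, z[0]+=0.255
I3: z[4]−=0.127, z[3]+=0.127
I4: z[1]−=1.81, z[0]+=1.81
I5: z[6]−=0.0086, z[1]+=0.0086
solve → V1=-5.863, V2=-5.863, V3=0.000, V4=-90.48, V5=0.000, V6=-88.87
aux → i_L1=0.2512, i_L2=-2.132, i_L3=2.055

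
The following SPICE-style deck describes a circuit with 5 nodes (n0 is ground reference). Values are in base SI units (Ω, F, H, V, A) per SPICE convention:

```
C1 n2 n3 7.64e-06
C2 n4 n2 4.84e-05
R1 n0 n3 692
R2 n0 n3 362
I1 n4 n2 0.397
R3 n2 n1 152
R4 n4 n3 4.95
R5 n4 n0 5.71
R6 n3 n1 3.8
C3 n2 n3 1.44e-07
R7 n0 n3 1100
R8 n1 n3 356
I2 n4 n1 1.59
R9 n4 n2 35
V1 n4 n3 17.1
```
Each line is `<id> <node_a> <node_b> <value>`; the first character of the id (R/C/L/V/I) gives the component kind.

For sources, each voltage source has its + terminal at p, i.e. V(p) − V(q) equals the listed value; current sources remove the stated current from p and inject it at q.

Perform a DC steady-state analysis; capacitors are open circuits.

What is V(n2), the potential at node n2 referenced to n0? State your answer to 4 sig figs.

9.790 V

Apply KCL at each of the 4 non-ground nodes and solve the resulting linear system.
Node n1: branches {R3, R6, R8, I2} → V_1 = -10.14
Node n2: branches {C1, C2, I1, R3, C3, R9} → V_2 = 9.790
Node n3: branches {C1, R1, R2, R4, R6, C3, R7, R8, V1} → V_3 = -16.61
Node n4: branches {C2, I1, R4, R5, I2, R9, V1} → V_4 = 0.4854
Source currents: i(V1)=-5.261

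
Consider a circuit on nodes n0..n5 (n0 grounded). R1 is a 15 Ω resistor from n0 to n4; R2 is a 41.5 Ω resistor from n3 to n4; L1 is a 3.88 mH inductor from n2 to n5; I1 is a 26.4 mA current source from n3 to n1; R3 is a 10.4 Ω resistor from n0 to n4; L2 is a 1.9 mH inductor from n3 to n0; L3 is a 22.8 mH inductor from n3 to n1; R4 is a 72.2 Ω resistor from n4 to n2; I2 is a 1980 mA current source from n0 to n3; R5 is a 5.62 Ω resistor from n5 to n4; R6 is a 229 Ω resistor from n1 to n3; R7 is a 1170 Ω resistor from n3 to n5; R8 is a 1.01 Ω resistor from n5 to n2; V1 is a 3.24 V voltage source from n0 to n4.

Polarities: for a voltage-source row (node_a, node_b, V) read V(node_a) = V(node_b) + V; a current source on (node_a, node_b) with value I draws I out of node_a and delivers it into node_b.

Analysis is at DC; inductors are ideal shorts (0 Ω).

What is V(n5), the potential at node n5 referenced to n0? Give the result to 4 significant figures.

MNA unknowns: 5 node voltages V₁..V_5 plus 4 source currents (L1, L2, L3, V1)
R1: Y=0.06667 on G[0,4]
R2: Y=0.02410 on G[3,4]
L1: row V2−V5=0, i_L1 at 2,5
I1: z[3]−=0.0264, z[1]+=0.0264
R3: Y=0.09615 on G[0,4]
L2: row V3−V0=0, i_L2 at 3,0
L3: row V3−V1=0, i_L3 at 3,1
R4: Y=0.01385 on G[4,2]
I2: z[0]−=1.98, z[3]+=1.98
R5: Y=0.1779 on G[5,4]
R6: Y=0.004367 on G[1,3]
R7: Y=0.0008547 on G[3,5]
R8: Y=0.9901 on G[5,2]
V1: row V0−V4=3.24, i_V1 at 0,4
solve → V1=0.000, V2=-3.226, V3=0.000, V4=-3.240, V5=-3.226
aux → i_L1=-0.0001991, i_L2=1.899, i_L3=-0.02640, i_V1=-0.6084

-3.226 V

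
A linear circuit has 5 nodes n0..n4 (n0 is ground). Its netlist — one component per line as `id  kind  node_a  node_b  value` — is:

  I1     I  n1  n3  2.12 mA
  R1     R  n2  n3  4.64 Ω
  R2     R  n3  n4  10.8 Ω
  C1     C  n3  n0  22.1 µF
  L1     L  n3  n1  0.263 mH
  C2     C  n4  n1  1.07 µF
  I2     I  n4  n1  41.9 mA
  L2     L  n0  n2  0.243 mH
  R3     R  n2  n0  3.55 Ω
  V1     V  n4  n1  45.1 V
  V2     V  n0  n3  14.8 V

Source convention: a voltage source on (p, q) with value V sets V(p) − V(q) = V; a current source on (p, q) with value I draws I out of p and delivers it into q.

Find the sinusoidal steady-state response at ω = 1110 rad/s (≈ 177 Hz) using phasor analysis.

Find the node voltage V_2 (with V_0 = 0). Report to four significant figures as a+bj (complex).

MNA unknowns: 4 node voltages V₁..V_4 plus 2 source currents (V1, V2)
I1: z[1]−=0.00212, z[3]+=0.00212
R1: Y=0.2155+0.000j on G[2,3]
R2: Y=0.09259+0.000j on G[3,4]
C1: Y=0.000+0.02453j on G[3,0]
L1: Y=0.000-3.425j on G[3,1]
C2: Y=0.000+0.001188j on G[4,1]
I2: z[4]−=0.0419, z[1]+=0.0419
L2: Y=0.000-3.707j on G[0,2]
R3: Y=0.2817+0.000j on G[2,0]
V1: row V4−V1=45.1, i_V1 at 4,1
V2: row V0−V3=14.8, i_V2 at 0,3
solve → V1=-14.83-1.219j, V2=-0.1133-0.8451j, V3=-14.80+0.000j, V4=30.27-1.219j
aux → i_V1=-4.215+0.05929j, i_V2=-3.165-0.1809j

-0.1133-0.8451j V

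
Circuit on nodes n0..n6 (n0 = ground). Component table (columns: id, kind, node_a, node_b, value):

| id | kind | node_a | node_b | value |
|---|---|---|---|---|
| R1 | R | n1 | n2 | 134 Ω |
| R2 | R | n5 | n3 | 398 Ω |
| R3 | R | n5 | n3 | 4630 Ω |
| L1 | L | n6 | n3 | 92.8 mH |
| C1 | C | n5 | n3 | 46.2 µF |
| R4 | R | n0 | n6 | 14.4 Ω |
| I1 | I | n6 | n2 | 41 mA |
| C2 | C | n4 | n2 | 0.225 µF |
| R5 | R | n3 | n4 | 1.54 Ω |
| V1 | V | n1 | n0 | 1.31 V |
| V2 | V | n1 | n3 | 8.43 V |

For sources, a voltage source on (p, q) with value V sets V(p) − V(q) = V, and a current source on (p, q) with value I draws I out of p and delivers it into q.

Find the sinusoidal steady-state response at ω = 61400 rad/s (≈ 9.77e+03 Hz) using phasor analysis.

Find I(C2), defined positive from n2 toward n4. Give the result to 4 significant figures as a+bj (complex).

0.07993+0.04269j A

Apply KCL at each of the 6 non-ground nodes and solve the resulting linear system.
Node n1: branches {R1, V1, V2} → V_1 = 1.310+0.000j
Node n2: branches {R1, I1, C2} → V_2 = -3.907-5.720j
Node n3: branches {R2, R3, L1, C1, R5, V2} → V_3 = -7.120+0.000j
Node n4: branches {C2, R5} → V_4 = -6.997+0.06574j
Node n5: branches {R2, R3, C1} → V_5 = -7.120+0.000j
Node n6: branches {L1, R4, I1} → V_6 = -0.5904+0.01650j
Source currents: i(V1)=0.04100-0.001146j, i(V2)=-0.07994-0.04154j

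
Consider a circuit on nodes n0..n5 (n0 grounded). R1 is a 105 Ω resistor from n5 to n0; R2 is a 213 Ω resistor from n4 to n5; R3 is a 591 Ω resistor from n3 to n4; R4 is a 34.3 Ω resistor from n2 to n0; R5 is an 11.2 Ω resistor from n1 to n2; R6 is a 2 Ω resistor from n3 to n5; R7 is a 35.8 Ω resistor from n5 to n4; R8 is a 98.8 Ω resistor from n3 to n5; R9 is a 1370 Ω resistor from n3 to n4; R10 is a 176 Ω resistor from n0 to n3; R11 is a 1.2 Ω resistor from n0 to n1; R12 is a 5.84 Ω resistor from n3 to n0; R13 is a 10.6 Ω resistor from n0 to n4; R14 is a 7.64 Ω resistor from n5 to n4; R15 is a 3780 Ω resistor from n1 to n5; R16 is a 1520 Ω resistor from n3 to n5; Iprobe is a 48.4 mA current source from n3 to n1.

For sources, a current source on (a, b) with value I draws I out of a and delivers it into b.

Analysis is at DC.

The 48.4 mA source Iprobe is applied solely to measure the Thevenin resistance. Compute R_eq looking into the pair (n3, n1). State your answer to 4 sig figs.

R_eq = 5.357 Ω

Apply KCL at each of the 5 non-ground nodes and solve the resulting linear system.
Node n1: branches {R5, R11, R15, Iprobe} → V_1 = 0.05651
Node n2: branches {R4, R5} → V_2 = 0.04260
Node n3: branches {R3, R6, R8, R9, R10, R12, R16, Iprobe} → V_3 = -0.2028
Node n4: branches {R2, R3, R7, R9, R13, R14} → V_4 = -0.1141
Node n5: branches {R1, R2, R6, R7, R8, R14, R15, R16} → V_5 = -0.1786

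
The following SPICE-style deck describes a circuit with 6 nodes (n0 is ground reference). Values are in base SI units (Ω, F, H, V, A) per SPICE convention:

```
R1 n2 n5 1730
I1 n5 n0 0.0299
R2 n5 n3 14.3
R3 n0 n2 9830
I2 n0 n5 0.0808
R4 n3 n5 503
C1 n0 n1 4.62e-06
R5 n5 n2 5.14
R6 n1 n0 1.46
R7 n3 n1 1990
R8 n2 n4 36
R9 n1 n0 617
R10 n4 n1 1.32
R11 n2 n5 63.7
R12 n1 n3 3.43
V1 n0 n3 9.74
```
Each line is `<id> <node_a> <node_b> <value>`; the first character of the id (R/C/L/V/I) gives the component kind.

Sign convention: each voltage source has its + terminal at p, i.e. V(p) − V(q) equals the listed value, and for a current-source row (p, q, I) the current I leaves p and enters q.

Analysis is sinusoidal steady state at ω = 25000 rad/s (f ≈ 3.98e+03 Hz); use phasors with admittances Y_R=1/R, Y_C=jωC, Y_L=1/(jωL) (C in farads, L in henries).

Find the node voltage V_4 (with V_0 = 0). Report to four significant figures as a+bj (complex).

-3.119+0.3368j V

Apply KCL at each of the 5 non-ground nodes and solve the resulting linear system.
Node n1: branches {C1, R6, R7, R9, R10, R12} → V_1 = -2.976+0.3450j
Node n2: branches {R1, R3, R5, R8, R11} → V_2 = -7.006+0.1148j
Node n3: branches {R2, R4, R7, R12, V1} → V_3 = -9.740+0.000j
Node n4: branches {R8, R10} → V_4 = -3.119+0.3368j
Node n5: branches {R1, I1, R2, I2, R4, R5, R11} → V_5 = -7.521+0.08560j
Source currents: i(V1)=-2.135-0.1069j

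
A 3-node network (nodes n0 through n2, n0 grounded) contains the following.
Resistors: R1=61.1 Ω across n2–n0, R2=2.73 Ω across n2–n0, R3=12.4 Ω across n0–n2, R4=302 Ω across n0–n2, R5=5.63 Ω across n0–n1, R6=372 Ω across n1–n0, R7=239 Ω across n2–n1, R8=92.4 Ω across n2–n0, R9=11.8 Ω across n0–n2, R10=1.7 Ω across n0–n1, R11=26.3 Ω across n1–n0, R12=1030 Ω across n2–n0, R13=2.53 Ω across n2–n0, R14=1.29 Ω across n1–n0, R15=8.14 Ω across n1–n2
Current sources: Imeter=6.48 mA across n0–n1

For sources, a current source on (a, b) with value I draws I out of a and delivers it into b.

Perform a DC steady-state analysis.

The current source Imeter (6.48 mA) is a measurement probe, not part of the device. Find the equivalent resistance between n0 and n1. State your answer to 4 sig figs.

R_eq = 0.5903 Ω

Element admittances at DC:
  Y(R1) = 0.01637 S between n2,n0
  Y(R2) = 0.3663 S between n2,n0
  Y(R3) = 0.08065 S between n0,n2
  Y(R4) = 0.003311 S between n0,n2
  Y(R5) = 0.1776 S between n0,n1
  Y(R6) = 0.002688 S between n1,n0
  Y(R7) = 0.004184 S between n2,n1
  Y(R8) = 0.01082 S between n2,n0
  Y(R9) = 0.08475 S between n0,n2
  Y(R10) = 0.5882 S between n0,n1
  Y(R11) = 0.03802 S between n1,n0
  Y(R12) = 0.0009709 S between n2,n0
  Y(R13) = 0.3953 S between n2,n0
  Y(R14) = 0.7752 S between n1,n0
  Y(R15) = 0.1229 S between n1,n2
  Imeter: injects 0.00648 A into n1 (from n0)
Assemble and solve the 2×2 MNA system:
  V(n1)=0.003825  V(n2)=0.0004477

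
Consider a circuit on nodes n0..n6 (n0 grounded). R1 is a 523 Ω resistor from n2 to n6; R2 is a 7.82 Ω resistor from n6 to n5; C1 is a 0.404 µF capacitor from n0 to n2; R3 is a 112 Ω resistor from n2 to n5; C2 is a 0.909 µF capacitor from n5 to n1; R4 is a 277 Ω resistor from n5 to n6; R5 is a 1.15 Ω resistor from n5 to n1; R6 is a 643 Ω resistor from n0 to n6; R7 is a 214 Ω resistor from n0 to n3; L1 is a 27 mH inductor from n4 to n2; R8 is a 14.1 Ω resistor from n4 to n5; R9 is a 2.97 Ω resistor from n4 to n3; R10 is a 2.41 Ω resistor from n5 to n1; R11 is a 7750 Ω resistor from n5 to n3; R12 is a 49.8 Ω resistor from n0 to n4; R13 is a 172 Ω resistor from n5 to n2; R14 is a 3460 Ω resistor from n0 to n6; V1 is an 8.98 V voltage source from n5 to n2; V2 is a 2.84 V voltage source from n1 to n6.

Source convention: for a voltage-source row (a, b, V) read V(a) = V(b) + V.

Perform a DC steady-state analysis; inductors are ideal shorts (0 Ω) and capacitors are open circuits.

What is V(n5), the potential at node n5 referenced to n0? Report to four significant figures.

8.535 V

Apply KCL at each of the 6 non-ground nodes and solve the resulting linear system.
Node n1: branches {C2, R5, R10, V2} → V_1 = 8.783
Node n2: branches {R1, C1, R3, L1, R13, V1} → V_2 = -0.4446
Node n3: branches {R7, R9, R11} → V_3 = -0.4351
Node n4: branches {L1, R8, R9, R12} → V_4 = -0.4446
Node n5: branches {R2, R3, C2, R4, R5, R8, R10, R11, R13, V1} → V_5 = 8.535
Node n6: branches {R1, R2, R4, R6, R14, V2} → V_6 = 5.943
Source currents: i(L1)=0.6490, i(V1)=-0.7936, i(V2)=-0.3177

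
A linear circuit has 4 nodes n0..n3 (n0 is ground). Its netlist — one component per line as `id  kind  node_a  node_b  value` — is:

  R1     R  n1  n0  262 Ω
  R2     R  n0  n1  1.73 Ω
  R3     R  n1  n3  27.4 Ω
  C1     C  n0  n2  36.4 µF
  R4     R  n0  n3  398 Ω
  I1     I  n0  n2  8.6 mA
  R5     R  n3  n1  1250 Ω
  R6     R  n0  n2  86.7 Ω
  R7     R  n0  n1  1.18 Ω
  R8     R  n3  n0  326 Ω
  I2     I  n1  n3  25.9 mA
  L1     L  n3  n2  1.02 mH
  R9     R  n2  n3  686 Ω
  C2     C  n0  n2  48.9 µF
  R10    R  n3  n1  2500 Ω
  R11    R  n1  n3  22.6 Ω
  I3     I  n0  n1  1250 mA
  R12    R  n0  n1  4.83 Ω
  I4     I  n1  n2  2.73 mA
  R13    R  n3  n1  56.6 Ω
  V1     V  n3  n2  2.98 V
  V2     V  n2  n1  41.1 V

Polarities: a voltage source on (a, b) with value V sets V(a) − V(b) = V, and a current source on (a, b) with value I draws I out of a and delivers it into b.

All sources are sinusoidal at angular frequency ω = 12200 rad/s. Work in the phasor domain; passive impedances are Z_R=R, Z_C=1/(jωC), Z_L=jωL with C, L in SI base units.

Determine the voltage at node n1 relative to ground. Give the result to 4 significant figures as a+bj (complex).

-11.43-18.68j V

Element admittances at ω=12200 rad/s:
  Y(R1) = 0.003817+0.000j S between n1,n0
  Y(R2) = 0.5780+0.000j S between n0,n1
  Y(R3) = 0.03650+0.000j S between n1,n3
  Y(C1) = 0.000+0.4441j S between n0,n2
  Y(R4) = 0.002513+0.000j S between n0,n3
  I1: injects 0.0086 A into n2 (from n0)
  Y(R5) = 0.0008000+0.000j S between n3,n1
  Y(R6) = 0.01153+0.000j S between n0,n2
  Y(R7) = 0.8475+0.000j S between n0,n1
  Y(R8) = 0.003067+0.000j S between n3,n0
  I2: injects 0.0259 A into n3 (from n1)
  Y(L1) = 0.000-0.08036j S between n3,n2
  Y(R9) = 0.001458+0.000j S between n2,n3
  Y(C2) = 0.000+0.5966j S between n0,n2
  Y(R10) = 0.0004000+0.000j S between n3,n1
  Y(R11) = 0.04425+0.000j S between n1,n3
  I3: injects 1.25 A into n1 (from n0)
  Y(R12) = 0.2070+0.000j S between n0,n1
  I4: injects 0.00273 A into n2 (from n1)
  Y(R13) = 0.01767+0.000j S between n3,n1
  V1: constraint V(n3)−V(n2) = 2.98
  V2: constraint V(n2)−V(n1) = 41.1
Assemble and solve the 5×5 MNA system:
  V(n1)=-11.43-18.68j  V(n2)=29.67-18.68j  V(n3)=32.65-18.68j
  i(V1)=-4.552+0.3437j  i(V2)=-24.31-30.56j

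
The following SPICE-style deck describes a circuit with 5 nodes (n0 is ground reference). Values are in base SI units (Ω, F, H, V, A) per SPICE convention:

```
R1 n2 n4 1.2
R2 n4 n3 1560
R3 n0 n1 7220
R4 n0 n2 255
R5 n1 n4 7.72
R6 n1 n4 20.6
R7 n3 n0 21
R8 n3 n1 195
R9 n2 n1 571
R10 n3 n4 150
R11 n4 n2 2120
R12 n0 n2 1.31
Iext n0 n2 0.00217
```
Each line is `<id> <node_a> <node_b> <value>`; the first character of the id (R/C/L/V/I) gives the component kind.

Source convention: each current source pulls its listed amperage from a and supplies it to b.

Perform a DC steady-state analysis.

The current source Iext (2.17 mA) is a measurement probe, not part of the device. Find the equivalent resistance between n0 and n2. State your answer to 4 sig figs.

Apply KCL at each of the 4 non-ground nodes and solve the resulting linear system.
Node n1: branches {R3, R5, R6, R8, R9} → V_1 = 0.002697
Node n2: branches {R1, R4, R9, R11, R12, Iext} → V_2 = 0.002793
Node n3: branches {R2, R7, R8, R10} → V_3 = 0.0005662
Node n4: branches {R1, R2, R5, R6, R10, R11} → V_4 = 0.002760

R_eq = 1.287 Ω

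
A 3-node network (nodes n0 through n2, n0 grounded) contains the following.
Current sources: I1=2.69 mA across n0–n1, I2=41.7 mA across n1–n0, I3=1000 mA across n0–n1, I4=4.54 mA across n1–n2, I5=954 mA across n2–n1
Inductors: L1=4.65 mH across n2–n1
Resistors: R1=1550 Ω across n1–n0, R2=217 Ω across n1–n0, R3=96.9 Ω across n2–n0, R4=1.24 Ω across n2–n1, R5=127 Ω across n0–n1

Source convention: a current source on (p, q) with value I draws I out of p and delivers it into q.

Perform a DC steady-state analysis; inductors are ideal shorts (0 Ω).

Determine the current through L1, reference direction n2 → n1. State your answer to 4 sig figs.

-1.372 A

MNA unknowns: 2 node voltages V₁..V_2 plus 1 source current (L1)
I1: z[0]−=0.00269, z[1]+=0.00269
L1: row V2−V1=0, i_L1 at 2,1
I2: z[1]−=0.0417, z[0]+=0.0417
R1: Y=0.0006452 on G[1,0]
R2: Y=0.004608 on G[1,0]
R3: Y=0.01032 on G[2,0]
R4: Y=0.8065 on G[2,1]
I3: z[0]−=1, z[1]+=1
I4: z[1]−=0.00454, z[2]+=0.00454
R5: Y=0.007874 on G[0,1]
I5: z[2]−=0.954, z[1]+=0.954
solve → V1=40.98, V2=40.98
aux → i_L1=-1.372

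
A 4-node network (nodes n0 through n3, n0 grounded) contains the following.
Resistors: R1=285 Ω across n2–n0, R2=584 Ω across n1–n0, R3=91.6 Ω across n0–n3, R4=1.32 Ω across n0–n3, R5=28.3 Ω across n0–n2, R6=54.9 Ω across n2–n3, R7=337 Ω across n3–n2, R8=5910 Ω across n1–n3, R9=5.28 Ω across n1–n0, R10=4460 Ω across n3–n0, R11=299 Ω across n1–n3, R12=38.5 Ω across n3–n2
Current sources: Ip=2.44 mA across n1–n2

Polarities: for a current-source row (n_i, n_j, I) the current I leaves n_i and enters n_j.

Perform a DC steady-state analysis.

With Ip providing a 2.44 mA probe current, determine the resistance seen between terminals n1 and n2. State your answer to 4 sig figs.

Apply KCL at each of the 3 non-ground nodes and solve the resulting linear system.
Node n1: branches {R2, R8, R9, R11, Ip} → V_1 = -0.01251
Node n2: branches {R1, R5, R6, R7, R12, Ip} → V_2 = 0.02927
Node n3: branches {R3, R4, R6, R7, R8, R10, R11, R12} → V_3 = 0.001631

R_eq = 17.12 Ω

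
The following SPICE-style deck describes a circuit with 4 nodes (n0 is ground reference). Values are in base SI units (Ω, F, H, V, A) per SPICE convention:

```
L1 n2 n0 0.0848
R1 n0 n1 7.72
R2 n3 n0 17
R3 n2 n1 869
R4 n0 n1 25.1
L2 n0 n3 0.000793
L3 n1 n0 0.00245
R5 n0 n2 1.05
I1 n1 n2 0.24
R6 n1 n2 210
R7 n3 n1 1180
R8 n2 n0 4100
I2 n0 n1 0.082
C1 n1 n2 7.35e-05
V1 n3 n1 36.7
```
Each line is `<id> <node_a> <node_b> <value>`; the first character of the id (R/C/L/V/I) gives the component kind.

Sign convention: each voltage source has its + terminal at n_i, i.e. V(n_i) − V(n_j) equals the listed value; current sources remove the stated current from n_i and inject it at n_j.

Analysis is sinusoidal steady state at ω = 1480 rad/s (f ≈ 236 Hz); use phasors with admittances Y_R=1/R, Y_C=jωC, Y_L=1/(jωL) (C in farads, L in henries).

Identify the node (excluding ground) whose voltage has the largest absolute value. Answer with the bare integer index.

1

MNA unknowns: 3 node voltages V₁..V_3 plus 1 source current (V1)
L1: Y=0.000-0.007968j on G[2,0]
R1: Y=0.1295+0.000j on G[0,1]
R2: Y=0.05882+0.000j on G[3,0]
R3: Y=0.001151+0.000j on G[2,1]
R4: Y=0.03984+0.000j on G[0,1]
L2: Y=0.000-0.8521j on G[0,3]
L3: Y=0.000-0.2758j on G[1,0]
R5: Y=0.9524+0.000j on G[0,2]
I1: z[1]−=0.24, z[2]+=0.24
R6: Y=0.004762+0.000j on G[1,2]
R7: Y=0.0008475+0.000j on G[3,1]
R8: Y=0.0002439+0.000j on G[2,0]
I2: z[0]−=0.082, z[1]+=0.082
C1: Y=0.000+0.1088j on G[1,2]
V1: row V3−V1=36.7, i_V1 at 3,1
solve → V1=-29.47+4.836j, V2=-0.8197-3.228j, V3=7.232+4.836j
aux → i_V1=-4.577+5.877j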